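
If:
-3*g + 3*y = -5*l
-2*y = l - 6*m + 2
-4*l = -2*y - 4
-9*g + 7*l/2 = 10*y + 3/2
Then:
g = 19/27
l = 73/99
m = 167/594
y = -52/99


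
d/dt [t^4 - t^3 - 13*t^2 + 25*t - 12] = 4*t^3 - 3*t^2 - 26*t + 25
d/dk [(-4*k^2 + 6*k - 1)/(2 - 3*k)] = (12*k^2 - 16*k + 9)/(9*k^2 - 12*k + 4)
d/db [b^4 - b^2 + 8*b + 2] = 4*b^3 - 2*b + 8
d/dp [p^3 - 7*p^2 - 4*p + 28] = 3*p^2 - 14*p - 4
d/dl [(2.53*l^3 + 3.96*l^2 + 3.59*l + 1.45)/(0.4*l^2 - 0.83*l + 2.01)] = (1.012*l^4 - 4.1998*l^3 + 10.5331*l^2 + 14.7592*l + 8.4194)/(0.16*l^4 - 0.664*l^3 + 2.2969*l^2 - 3.3366*l + 4.0401)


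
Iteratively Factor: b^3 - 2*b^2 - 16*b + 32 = (b + 4)*(b^2 - 6*b + 8) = (b - 2)*(b + 4)*(b - 4)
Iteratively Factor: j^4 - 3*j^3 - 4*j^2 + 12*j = (j - 3)*(j^3 - 4*j) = (j - 3)*(j - 2)*(j^2 + 2*j) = (j - 3)*(j - 2)*(j + 2)*(j)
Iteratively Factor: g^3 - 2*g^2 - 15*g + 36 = (g + 4)*(g^2 - 6*g + 9) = (g - 3)*(g + 4)*(g - 3)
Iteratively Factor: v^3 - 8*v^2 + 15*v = (v)*(v^2 - 8*v + 15) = v*(v - 5)*(v - 3)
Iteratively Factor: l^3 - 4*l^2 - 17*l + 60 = (l + 4)*(l^2 - 8*l + 15) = (l - 3)*(l + 4)*(l - 5)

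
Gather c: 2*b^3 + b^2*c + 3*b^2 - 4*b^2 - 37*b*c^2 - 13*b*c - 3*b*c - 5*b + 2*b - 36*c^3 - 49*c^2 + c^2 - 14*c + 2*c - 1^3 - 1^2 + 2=2*b^3 - b^2 - 3*b - 36*c^3 + c^2*(-37*b - 48) + c*(b^2 - 16*b - 12)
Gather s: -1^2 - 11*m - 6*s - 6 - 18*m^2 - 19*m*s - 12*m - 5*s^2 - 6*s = -18*m^2 - 23*m - 5*s^2 + s*(-19*m - 12) - 7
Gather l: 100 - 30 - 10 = 60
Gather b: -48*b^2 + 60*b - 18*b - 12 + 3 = -48*b^2 + 42*b - 9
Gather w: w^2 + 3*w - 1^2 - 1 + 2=w^2 + 3*w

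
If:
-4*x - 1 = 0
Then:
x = -1/4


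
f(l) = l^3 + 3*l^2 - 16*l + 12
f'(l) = 3*l^2 + 6*l - 16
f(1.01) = -0.07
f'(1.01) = -6.88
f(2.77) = 11.95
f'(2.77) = 23.64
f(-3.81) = 61.20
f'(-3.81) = 4.69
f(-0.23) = 15.83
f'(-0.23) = -17.22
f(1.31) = -1.56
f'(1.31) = -2.99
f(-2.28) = 52.22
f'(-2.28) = -14.08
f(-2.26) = 51.94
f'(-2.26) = -14.24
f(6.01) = 241.28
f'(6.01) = 128.42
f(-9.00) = -330.00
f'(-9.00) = 173.00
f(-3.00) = 60.00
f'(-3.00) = -7.00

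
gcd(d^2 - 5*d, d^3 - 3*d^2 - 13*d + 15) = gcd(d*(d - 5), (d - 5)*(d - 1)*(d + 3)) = d - 5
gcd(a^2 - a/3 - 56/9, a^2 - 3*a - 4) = 1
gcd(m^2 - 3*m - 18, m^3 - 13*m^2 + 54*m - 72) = m - 6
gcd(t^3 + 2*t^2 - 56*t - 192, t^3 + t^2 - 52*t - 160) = t^2 - 4*t - 32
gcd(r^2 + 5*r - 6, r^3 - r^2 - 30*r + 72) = r + 6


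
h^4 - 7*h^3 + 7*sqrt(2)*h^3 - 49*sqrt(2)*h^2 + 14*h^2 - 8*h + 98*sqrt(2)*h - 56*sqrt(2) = (h - 4)*(h - 2)*(h - 1)*(h + 7*sqrt(2))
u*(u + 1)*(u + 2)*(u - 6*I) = u^4 + 3*u^3 - 6*I*u^3 + 2*u^2 - 18*I*u^2 - 12*I*u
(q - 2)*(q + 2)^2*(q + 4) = q^4 + 6*q^3 + 4*q^2 - 24*q - 32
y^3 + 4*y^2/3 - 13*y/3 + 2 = (y - 1)*(y - 2/3)*(y + 3)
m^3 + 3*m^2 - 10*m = m*(m - 2)*(m + 5)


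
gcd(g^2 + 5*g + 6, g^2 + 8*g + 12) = g + 2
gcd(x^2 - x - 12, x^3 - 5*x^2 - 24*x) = x + 3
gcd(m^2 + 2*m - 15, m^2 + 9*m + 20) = m + 5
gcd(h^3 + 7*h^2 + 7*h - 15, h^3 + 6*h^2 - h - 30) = h^2 + 8*h + 15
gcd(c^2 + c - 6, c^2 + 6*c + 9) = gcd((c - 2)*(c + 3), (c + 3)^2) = c + 3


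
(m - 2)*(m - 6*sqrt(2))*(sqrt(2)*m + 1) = sqrt(2)*m^3 - 11*m^2 - 2*sqrt(2)*m^2 - 6*sqrt(2)*m + 22*m + 12*sqrt(2)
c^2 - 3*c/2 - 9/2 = (c - 3)*(c + 3/2)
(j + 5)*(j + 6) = j^2 + 11*j + 30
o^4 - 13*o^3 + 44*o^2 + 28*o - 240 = (o - 6)*(o - 5)*(o - 4)*(o + 2)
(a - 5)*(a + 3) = a^2 - 2*a - 15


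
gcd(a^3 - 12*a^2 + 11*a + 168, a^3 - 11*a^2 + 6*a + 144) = a^2 - 5*a - 24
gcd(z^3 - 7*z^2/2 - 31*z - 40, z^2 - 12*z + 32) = z - 8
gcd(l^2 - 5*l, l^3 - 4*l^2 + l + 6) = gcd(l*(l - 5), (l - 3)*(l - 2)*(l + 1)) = 1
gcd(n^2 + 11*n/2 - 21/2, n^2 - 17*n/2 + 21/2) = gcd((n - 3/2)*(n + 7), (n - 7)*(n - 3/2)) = n - 3/2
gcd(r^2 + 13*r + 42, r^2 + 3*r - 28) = r + 7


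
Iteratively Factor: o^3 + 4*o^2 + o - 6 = (o + 3)*(o^2 + o - 2) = (o + 2)*(o + 3)*(o - 1)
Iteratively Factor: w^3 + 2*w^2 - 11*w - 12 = (w + 1)*(w^2 + w - 12) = (w + 1)*(w + 4)*(w - 3)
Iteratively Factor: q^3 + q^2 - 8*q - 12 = (q + 2)*(q^2 - q - 6) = (q + 2)^2*(q - 3)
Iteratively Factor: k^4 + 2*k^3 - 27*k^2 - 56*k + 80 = (k + 4)*(k^3 - 2*k^2 - 19*k + 20) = (k - 1)*(k + 4)*(k^2 - k - 20) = (k - 5)*(k - 1)*(k + 4)*(k + 4)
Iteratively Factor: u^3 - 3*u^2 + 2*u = (u)*(u^2 - 3*u + 2) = u*(u - 1)*(u - 2)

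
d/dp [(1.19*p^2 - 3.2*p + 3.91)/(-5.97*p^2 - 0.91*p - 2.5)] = (-20.1869*p^2 + 40.7354*p + 11.5581)/(35.6409*p^4 + 10.8654*p^3 + 30.6781*p^2 + 4.55*p + 6.25)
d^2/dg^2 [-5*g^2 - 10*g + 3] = -10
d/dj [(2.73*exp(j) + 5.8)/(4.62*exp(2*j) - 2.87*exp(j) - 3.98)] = (-12.6126*exp(2*j) - 53.592*exp(j) + 5.7806)*exp(j)/(21.3444*exp(4*j) - 26.5188*exp(3*j) - 28.5383*exp(2*j) + 22.8452*exp(j) + 15.8404)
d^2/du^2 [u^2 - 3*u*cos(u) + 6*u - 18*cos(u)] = 3*u*cos(u) + 6*sin(u) + 18*cos(u) + 2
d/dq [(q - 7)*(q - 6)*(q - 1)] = 3*q^2 - 28*q + 55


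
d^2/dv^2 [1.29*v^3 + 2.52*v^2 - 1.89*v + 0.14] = 7.74*v + 5.04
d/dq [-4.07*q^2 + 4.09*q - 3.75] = 4.09 - 8.14*q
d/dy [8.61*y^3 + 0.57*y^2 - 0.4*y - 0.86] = 25.83*y^2 + 1.14*y - 0.4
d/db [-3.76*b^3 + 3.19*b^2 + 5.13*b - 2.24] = -11.28*b^2 + 6.38*b + 5.13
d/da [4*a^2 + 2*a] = 8*a + 2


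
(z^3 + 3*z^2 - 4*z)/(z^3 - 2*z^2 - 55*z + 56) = z*(z + 4)/(z^2 - z - 56)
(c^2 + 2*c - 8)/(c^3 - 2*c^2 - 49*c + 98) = (c + 4)/(c^2 - 49)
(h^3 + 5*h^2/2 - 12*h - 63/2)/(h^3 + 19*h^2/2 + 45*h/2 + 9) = (2*h^2 - h - 21)/(2*h^2 + 13*h + 6)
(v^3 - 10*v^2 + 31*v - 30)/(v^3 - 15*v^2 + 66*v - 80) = (v - 3)/(v - 8)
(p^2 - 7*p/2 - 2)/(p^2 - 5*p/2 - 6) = (2*p + 1)/(2*p + 3)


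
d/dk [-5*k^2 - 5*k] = -10*k - 5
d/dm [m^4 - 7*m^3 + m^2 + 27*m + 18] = 4*m^3 - 21*m^2 + 2*m + 27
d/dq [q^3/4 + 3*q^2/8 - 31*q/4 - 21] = 3*q^2/4 + 3*q/4 - 31/4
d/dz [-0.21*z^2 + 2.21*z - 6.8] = 2.21 - 0.42*z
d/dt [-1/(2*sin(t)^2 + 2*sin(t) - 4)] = (2*sin(t) + 1)*cos(t)/(2*(sin(t)^2 + sin(t) - 2)^2)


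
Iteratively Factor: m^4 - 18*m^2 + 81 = (m - 3)*(m^3 + 3*m^2 - 9*m - 27) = (m - 3)^2*(m^2 + 6*m + 9) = (m - 3)^2*(m + 3)*(m + 3)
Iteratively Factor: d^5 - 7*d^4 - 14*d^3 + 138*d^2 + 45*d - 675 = (d - 5)*(d^4 - 2*d^3 - 24*d^2 + 18*d + 135) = (d - 5)*(d + 3)*(d^3 - 5*d^2 - 9*d + 45) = (d - 5)*(d - 3)*(d + 3)*(d^2 - 2*d - 15) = (d - 5)*(d - 3)*(d + 3)^2*(d - 5)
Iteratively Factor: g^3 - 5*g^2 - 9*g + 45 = (g + 3)*(g^2 - 8*g + 15) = (g - 3)*(g + 3)*(g - 5)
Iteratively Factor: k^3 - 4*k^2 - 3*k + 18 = (k - 3)*(k^2 - k - 6) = (k - 3)^2*(k + 2)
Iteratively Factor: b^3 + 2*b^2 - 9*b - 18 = (b + 2)*(b^2 - 9) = (b + 2)*(b + 3)*(b - 3)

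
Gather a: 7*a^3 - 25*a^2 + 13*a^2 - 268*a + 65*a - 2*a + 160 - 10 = 7*a^3 - 12*a^2 - 205*a + 150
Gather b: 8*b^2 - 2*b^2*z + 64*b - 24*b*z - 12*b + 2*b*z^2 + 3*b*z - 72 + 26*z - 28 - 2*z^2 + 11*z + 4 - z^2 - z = b^2*(8 - 2*z) + b*(2*z^2 - 21*z + 52) - 3*z^2 + 36*z - 96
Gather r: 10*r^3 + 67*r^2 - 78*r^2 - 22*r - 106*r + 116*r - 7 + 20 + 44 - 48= 10*r^3 - 11*r^2 - 12*r + 9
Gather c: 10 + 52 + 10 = 72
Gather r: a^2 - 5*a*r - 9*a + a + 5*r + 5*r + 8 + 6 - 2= a^2 - 8*a + r*(10 - 5*a) + 12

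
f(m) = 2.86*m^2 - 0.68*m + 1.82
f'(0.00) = -0.68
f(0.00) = 1.82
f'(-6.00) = -35.00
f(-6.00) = 108.86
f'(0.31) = 1.09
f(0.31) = 1.88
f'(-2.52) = -15.09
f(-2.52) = 21.70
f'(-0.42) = -3.08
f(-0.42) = 2.61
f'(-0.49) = -3.48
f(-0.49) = 2.84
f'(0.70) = 3.32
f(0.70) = 2.75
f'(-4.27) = -25.10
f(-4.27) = 56.87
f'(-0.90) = -5.83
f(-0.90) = 4.75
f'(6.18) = 34.67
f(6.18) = 106.85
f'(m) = 5.72*m - 0.68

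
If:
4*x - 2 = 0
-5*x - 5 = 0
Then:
No Solution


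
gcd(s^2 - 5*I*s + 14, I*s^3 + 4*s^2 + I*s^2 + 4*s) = 1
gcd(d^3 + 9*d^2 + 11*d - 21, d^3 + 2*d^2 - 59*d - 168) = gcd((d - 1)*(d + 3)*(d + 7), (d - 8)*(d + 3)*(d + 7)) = d^2 + 10*d + 21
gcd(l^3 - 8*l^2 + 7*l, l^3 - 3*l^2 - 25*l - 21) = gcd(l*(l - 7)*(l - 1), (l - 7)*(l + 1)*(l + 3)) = l - 7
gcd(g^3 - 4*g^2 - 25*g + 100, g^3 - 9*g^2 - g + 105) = g - 5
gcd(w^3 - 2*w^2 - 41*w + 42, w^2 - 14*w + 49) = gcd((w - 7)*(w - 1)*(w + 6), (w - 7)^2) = w - 7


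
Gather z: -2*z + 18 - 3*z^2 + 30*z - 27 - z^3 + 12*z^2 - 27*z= -z^3 + 9*z^2 + z - 9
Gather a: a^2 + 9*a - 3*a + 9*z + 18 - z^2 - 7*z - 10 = a^2 + 6*a - z^2 + 2*z + 8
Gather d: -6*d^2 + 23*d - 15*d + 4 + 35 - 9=-6*d^2 + 8*d + 30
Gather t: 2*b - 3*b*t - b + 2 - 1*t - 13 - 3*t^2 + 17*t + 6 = b - 3*t^2 + t*(16 - 3*b) - 5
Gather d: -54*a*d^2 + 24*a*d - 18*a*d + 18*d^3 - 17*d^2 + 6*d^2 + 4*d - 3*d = 18*d^3 + d^2*(-54*a - 11) + d*(6*a + 1)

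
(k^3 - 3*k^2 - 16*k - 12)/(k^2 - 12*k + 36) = (k^2 + 3*k + 2)/(k - 6)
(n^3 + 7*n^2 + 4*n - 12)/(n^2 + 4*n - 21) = (n^3 + 7*n^2 + 4*n - 12)/(n^2 + 4*n - 21)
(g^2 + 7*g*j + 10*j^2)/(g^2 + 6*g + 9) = (g^2 + 7*g*j + 10*j^2)/(g^2 + 6*g + 9)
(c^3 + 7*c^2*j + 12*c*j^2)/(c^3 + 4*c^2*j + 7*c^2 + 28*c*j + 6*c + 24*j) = c*(c + 3*j)/(c^2 + 7*c + 6)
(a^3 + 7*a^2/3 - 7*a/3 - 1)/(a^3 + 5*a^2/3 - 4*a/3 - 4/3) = (3*a^2 + 10*a + 3)/(3*a^2 + 8*a + 4)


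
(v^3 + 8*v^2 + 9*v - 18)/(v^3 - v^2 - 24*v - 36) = (v^2 + 5*v - 6)/(v^2 - 4*v - 12)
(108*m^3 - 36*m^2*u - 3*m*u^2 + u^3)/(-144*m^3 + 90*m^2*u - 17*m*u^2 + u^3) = (6*m + u)/(-8*m + u)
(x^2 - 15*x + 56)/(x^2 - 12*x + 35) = (x - 8)/(x - 5)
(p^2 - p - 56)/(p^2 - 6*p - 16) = (p + 7)/(p + 2)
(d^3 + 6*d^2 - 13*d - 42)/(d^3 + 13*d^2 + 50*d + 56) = (d - 3)/(d + 4)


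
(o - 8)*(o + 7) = o^2 - o - 56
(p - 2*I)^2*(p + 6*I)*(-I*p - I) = -I*p^4 + 2*p^3 - I*p^3 + 2*p^2 - 20*I*p^2 - 24*p - 20*I*p - 24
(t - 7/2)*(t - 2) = t^2 - 11*t/2 + 7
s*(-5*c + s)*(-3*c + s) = 15*c^2*s - 8*c*s^2 + s^3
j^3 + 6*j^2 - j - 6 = (j - 1)*(j + 1)*(j + 6)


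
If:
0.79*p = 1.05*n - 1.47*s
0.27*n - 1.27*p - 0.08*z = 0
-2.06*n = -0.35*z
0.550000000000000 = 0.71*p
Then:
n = -4.90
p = 0.77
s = -3.91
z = -28.83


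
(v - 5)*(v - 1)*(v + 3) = v^3 - 3*v^2 - 13*v + 15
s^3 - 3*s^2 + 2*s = s*(s - 2)*(s - 1)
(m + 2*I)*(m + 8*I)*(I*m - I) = I*m^3 - 10*m^2 - I*m^2 + 10*m - 16*I*m + 16*I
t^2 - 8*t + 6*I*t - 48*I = (t - 8)*(t + 6*I)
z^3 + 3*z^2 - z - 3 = (z - 1)*(z + 1)*(z + 3)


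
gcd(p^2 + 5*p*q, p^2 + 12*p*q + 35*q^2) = p + 5*q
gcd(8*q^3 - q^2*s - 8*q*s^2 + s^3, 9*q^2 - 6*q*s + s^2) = 1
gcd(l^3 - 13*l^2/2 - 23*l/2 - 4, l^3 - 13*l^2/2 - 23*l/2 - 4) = l^3 - 13*l^2/2 - 23*l/2 - 4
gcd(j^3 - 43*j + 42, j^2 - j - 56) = j + 7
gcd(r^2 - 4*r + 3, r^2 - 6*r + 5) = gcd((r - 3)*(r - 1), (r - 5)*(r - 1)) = r - 1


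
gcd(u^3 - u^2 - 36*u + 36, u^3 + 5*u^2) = 1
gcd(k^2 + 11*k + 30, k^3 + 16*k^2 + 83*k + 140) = k + 5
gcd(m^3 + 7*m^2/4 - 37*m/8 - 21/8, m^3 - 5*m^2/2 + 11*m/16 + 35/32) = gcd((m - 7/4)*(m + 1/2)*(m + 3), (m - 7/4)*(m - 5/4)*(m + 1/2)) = m^2 - 5*m/4 - 7/8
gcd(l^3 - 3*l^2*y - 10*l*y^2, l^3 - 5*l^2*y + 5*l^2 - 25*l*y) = -l^2 + 5*l*y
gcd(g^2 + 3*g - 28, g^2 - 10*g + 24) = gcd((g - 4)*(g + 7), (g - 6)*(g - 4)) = g - 4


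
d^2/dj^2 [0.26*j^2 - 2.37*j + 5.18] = 0.520000000000000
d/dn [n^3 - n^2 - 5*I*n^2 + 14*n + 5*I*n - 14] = 3*n^2 - 2*n - 10*I*n + 14 + 5*I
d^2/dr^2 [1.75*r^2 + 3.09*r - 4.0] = 3.50000000000000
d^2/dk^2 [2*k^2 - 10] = 4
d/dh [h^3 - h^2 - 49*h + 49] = 3*h^2 - 2*h - 49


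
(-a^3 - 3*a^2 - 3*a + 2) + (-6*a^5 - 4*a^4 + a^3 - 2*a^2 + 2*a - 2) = -6*a^5 - 4*a^4 - 5*a^2 - a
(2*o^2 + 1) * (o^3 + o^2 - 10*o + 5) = 2*o^5 + 2*o^4 - 19*o^3 + 11*o^2 - 10*o + 5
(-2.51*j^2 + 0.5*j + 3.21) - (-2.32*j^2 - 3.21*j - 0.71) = -0.19*j^2 + 3.71*j + 3.92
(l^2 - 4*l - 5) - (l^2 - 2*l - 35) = 30 - 2*l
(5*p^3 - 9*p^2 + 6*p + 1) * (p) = 5*p^4 - 9*p^3 + 6*p^2 + p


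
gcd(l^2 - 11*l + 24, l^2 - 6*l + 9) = l - 3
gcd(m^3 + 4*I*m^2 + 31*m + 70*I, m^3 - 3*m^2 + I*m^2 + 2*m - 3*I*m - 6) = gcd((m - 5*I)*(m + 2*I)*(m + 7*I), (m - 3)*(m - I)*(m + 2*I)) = m + 2*I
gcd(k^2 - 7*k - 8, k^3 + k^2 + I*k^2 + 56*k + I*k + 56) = k + 1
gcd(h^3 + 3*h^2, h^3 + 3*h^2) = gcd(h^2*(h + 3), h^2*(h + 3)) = h^3 + 3*h^2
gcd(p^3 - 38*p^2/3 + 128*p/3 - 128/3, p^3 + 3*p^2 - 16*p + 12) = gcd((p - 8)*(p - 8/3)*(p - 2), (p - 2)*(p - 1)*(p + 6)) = p - 2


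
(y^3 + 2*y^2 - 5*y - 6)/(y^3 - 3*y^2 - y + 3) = (y^2 + y - 6)/(y^2 - 4*y + 3)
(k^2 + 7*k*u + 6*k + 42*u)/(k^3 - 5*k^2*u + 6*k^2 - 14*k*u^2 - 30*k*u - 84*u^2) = (-k - 7*u)/(-k^2 + 5*k*u + 14*u^2)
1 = 1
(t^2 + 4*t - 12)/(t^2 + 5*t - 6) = (t - 2)/(t - 1)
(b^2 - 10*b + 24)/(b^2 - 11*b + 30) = (b - 4)/(b - 5)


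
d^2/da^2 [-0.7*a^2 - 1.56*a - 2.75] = -1.40000000000000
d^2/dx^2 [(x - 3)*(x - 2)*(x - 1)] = 6*x - 12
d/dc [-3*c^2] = -6*c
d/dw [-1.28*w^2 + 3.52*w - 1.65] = 3.52 - 2.56*w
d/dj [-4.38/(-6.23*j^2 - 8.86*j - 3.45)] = (-54.5748*j - 38.8068)/(6.23*j^2 + 8.86*j + 3.45)^2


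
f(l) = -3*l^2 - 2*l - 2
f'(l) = -6*l - 2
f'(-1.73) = 8.38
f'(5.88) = -37.28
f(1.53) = -12.08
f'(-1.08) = 4.48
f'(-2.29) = 11.74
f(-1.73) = -7.52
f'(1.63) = -11.78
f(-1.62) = -6.63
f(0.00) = -2.00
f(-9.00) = -227.00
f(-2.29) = -13.15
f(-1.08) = -3.34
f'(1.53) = -11.18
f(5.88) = -117.48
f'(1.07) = -8.42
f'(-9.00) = 52.00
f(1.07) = -7.57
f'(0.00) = -2.00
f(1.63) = -13.23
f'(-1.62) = 7.72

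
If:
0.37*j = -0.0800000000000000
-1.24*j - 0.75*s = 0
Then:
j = -0.22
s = 0.36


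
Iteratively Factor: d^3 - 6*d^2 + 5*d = (d - 5)*(d^2 - d) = d*(d - 5)*(d - 1)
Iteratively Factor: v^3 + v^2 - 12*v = (v + 4)*(v^2 - 3*v) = (v - 3)*(v + 4)*(v)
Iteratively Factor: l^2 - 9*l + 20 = (l - 5)*(l - 4)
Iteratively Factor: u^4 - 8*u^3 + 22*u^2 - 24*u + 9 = (u - 3)*(u^3 - 5*u^2 + 7*u - 3) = (u - 3)*(u - 1)*(u^2 - 4*u + 3) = (u - 3)*(u - 1)^2*(u - 3)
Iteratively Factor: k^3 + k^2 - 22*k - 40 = (k - 5)*(k^2 + 6*k + 8) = (k - 5)*(k + 2)*(k + 4)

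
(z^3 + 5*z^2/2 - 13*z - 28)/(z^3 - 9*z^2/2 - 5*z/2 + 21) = (z + 4)/(z - 3)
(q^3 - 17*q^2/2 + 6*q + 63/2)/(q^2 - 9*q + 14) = (2*q^2 - 3*q - 9)/(2*(q - 2))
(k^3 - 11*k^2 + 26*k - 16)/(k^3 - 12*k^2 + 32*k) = (k^2 - 3*k + 2)/(k*(k - 4))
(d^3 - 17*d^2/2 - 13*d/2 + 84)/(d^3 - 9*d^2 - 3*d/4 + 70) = 2*(d + 3)/(2*d + 5)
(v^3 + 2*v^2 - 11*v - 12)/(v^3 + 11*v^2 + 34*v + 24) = (v - 3)/(v + 6)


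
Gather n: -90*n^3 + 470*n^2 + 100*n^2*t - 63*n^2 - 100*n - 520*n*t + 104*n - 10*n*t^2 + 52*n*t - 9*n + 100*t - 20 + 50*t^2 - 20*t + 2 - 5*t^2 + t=-90*n^3 + n^2*(100*t + 407) + n*(-10*t^2 - 468*t - 5) + 45*t^2 + 81*t - 18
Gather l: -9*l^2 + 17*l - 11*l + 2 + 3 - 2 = -9*l^2 + 6*l + 3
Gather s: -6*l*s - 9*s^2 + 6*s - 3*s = -9*s^2 + s*(3 - 6*l)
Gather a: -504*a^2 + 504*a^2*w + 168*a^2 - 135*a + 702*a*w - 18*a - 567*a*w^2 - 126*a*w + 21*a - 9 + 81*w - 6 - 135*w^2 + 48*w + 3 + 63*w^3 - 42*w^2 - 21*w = a^2*(504*w - 336) + a*(-567*w^2 + 576*w - 132) + 63*w^3 - 177*w^2 + 108*w - 12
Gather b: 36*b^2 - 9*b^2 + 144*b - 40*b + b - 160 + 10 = 27*b^2 + 105*b - 150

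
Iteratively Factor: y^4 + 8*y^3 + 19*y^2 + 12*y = (y + 3)*(y^3 + 5*y^2 + 4*y) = (y + 1)*(y + 3)*(y^2 + 4*y) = (y + 1)*(y + 3)*(y + 4)*(y)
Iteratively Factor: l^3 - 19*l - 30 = (l + 3)*(l^2 - 3*l - 10) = (l - 5)*(l + 3)*(l + 2)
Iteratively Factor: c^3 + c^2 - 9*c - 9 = (c + 3)*(c^2 - 2*c - 3) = (c - 3)*(c + 3)*(c + 1)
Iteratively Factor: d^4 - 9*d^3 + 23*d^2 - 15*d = (d - 3)*(d^3 - 6*d^2 + 5*d) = (d - 3)*(d - 1)*(d^2 - 5*d) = d*(d - 3)*(d - 1)*(d - 5)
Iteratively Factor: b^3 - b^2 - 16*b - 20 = (b + 2)*(b^2 - 3*b - 10) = (b - 5)*(b + 2)*(b + 2)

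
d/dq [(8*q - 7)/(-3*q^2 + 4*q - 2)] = 6*(4*q^2 - 7*q + 2)/(9*q^4 - 24*q^3 + 28*q^2 - 16*q + 4)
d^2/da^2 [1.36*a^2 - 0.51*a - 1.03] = 2.72000000000000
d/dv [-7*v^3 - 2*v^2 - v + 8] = -21*v^2 - 4*v - 1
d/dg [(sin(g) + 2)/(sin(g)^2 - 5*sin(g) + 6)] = (-4*sin(g) + cos(g)^2 + 15)*cos(g)/(sin(g)^2 - 5*sin(g) + 6)^2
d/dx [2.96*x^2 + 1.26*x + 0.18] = 5.92*x + 1.26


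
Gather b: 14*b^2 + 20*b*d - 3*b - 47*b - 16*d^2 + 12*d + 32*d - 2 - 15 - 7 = 14*b^2 + b*(20*d - 50) - 16*d^2 + 44*d - 24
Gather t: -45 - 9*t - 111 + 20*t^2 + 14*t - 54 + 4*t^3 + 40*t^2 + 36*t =4*t^3 + 60*t^2 + 41*t - 210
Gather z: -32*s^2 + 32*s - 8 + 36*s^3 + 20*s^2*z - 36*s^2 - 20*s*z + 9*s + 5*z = 36*s^3 - 68*s^2 + 41*s + z*(20*s^2 - 20*s + 5) - 8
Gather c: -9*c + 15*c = 6*c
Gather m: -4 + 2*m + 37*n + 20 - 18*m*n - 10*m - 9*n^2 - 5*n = m*(-18*n - 8) - 9*n^2 + 32*n + 16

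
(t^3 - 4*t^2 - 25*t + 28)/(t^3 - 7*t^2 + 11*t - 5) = (t^2 - 3*t - 28)/(t^2 - 6*t + 5)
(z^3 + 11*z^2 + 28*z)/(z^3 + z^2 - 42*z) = (z + 4)/(z - 6)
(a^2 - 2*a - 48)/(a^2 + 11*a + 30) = (a - 8)/(a + 5)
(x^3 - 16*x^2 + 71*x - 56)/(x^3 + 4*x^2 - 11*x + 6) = (x^2 - 15*x + 56)/(x^2 + 5*x - 6)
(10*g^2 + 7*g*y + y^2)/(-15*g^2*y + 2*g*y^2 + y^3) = (2*g + y)/(y*(-3*g + y))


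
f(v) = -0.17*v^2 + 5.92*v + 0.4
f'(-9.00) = 8.98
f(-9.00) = -66.65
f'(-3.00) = 6.94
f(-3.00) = -18.89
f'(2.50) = 5.07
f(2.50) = 14.14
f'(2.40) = 5.10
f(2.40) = 13.63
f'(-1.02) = 6.27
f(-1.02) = -5.82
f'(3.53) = 4.72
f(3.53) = 19.18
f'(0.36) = 5.80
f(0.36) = 2.51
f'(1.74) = 5.33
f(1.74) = 10.19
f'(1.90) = 5.27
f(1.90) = 11.03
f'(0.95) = 5.60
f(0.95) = 5.87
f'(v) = 5.92 - 0.34*v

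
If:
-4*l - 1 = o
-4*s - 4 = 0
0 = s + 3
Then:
No Solution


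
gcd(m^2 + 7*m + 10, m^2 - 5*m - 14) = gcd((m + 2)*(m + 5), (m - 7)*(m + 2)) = m + 2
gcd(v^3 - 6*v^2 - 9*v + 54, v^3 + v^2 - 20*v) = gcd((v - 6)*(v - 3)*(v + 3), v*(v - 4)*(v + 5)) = 1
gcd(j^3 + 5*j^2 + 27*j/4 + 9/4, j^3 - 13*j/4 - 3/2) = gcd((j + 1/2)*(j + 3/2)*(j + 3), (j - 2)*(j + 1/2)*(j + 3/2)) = j^2 + 2*j + 3/4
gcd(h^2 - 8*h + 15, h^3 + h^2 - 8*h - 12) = h - 3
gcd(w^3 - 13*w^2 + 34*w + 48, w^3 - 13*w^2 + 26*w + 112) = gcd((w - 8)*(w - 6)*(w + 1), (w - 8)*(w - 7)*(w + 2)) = w - 8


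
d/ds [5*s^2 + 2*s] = 10*s + 2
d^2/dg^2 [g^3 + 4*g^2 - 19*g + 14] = 6*g + 8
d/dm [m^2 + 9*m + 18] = 2*m + 9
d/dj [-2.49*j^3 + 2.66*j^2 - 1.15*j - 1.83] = -7.47*j^2 + 5.32*j - 1.15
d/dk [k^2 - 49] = 2*k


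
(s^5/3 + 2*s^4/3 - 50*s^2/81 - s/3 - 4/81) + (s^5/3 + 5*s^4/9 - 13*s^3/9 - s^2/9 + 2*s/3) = 2*s^5/3 + 11*s^4/9 - 13*s^3/9 - 59*s^2/81 + s/3 - 4/81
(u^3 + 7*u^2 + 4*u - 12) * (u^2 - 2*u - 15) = u^5 + 5*u^4 - 25*u^3 - 125*u^2 - 36*u + 180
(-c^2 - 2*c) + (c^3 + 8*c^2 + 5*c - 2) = c^3 + 7*c^2 + 3*c - 2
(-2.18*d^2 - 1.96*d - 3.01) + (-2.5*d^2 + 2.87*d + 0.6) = -4.68*d^2 + 0.91*d - 2.41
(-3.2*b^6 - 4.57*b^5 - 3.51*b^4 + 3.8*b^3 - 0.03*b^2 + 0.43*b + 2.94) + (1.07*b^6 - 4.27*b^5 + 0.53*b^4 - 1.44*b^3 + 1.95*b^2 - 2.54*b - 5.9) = -2.13*b^6 - 8.84*b^5 - 2.98*b^4 + 2.36*b^3 + 1.92*b^2 - 2.11*b - 2.96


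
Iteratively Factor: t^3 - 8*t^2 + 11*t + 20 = (t + 1)*(t^2 - 9*t + 20) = (t - 4)*(t + 1)*(t - 5)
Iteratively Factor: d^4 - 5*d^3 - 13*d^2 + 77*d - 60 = (d - 5)*(d^3 - 13*d + 12) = (d - 5)*(d - 1)*(d^2 + d - 12) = (d - 5)*(d - 1)*(d + 4)*(d - 3)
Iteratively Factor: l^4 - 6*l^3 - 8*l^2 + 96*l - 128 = (l - 4)*(l^3 - 2*l^2 - 16*l + 32) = (l - 4)*(l + 4)*(l^2 - 6*l + 8) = (l - 4)*(l - 2)*(l + 4)*(l - 4)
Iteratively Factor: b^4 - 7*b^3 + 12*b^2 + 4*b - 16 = (b - 2)*(b^3 - 5*b^2 + 2*b + 8) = (b - 4)*(b - 2)*(b^2 - b - 2) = (b - 4)*(b - 2)*(b + 1)*(b - 2)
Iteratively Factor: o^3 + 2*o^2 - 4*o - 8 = (o + 2)*(o^2 - 4) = (o + 2)^2*(o - 2)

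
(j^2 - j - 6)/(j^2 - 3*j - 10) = (j - 3)/(j - 5)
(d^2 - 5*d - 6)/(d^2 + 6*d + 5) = (d - 6)/(d + 5)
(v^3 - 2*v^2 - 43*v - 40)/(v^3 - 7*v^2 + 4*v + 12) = (v^2 - 3*v - 40)/(v^2 - 8*v + 12)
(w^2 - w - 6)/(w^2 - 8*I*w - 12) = (-w^2 + w + 6)/(-w^2 + 8*I*w + 12)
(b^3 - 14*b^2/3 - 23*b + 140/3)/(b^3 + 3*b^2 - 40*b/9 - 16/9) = 3*(3*b^2 - 26*b + 35)/(9*b^2 - 9*b - 4)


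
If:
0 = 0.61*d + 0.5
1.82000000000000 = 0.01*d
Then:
No Solution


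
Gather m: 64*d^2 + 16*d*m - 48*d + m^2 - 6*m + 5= 64*d^2 - 48*d + m^2 + m*(16*d - 6) + 5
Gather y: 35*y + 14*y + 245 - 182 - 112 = 49*y - 49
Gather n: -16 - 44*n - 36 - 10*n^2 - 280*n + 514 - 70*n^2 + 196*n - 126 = -80*n^2 - 128*n + 336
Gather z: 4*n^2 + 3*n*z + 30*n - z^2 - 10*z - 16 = 4*n^2 + 30*n - z^2 + z*(3*n - 10) - 16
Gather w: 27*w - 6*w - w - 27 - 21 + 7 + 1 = 20*w - 40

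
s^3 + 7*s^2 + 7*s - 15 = (s - 1)*(s + 3)*(s + 5)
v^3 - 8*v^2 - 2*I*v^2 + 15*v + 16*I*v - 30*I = (v - 5)*(v - 3)*(v - 2*I)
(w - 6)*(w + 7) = w^2 + w - 42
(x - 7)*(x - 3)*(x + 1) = x^3 - 9*x^2 + 11*x + 21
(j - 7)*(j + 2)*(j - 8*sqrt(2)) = j^3 - 8*sqrt(2)*j^2 - 5*j^2 - 14*j + 40*sqrt(2)*j + 112*sqrt(2)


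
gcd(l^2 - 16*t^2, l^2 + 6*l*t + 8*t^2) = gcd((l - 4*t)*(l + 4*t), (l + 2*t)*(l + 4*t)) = l + 4*t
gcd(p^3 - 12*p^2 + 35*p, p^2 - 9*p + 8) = 1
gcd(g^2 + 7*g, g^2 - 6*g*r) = g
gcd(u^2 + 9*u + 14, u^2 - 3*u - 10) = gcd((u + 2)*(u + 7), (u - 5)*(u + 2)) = u + 2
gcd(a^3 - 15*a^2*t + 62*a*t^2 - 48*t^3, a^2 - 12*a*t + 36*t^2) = -a + 6*t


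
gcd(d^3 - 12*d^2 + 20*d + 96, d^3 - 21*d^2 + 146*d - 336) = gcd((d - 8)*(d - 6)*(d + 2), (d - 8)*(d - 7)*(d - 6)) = d^2 - 14*d + 48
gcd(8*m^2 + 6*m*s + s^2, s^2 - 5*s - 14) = 1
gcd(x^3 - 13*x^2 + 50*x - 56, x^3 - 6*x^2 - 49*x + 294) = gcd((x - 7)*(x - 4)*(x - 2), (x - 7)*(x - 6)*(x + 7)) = x - 7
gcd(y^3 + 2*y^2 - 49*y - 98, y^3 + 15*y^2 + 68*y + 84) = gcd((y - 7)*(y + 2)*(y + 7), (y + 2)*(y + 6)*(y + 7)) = y^2 + 9*y + 14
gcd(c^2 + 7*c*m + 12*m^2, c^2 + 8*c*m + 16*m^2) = c + 4*m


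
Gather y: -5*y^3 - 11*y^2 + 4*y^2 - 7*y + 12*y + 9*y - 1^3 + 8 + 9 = -5*y^3 - 7*y^2 + 14*y + 16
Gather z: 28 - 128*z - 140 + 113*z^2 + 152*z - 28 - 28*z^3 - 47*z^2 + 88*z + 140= -28*z^3 + 66*z^2 + 112*z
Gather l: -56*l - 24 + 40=16 - 56*l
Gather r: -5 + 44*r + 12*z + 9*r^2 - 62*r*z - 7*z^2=9*r^2 + r*(44 - 62*z) - 7*z^2 + 12*z - 5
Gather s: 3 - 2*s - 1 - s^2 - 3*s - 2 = -s^2 - 5*s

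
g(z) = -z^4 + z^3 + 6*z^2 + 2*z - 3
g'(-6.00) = 902.00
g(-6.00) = -1311.00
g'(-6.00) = 902.00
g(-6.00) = -1311.00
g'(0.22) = 4.74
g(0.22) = -2.26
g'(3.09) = -50.29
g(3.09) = -1.19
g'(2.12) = 2.81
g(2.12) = 17.53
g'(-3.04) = 105.62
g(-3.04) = -67.13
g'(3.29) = -68.49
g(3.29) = -13.03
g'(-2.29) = 38.29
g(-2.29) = -15.62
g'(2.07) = 4.22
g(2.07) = 17.36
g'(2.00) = 6.00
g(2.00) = 17.00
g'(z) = -4*z^3 + 3*z^2 + 12*z + 2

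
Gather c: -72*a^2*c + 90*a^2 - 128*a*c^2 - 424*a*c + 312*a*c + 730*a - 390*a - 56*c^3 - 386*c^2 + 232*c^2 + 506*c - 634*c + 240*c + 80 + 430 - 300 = 90*a^2 + 340*a - 56*c^3 + c^2*(-128*a - 154) + c*(-72*a^2 - 112*a + 112) + 210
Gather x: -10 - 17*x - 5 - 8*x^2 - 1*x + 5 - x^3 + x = -x^3 - 8*x^2 - 17*x - 10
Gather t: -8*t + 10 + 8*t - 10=0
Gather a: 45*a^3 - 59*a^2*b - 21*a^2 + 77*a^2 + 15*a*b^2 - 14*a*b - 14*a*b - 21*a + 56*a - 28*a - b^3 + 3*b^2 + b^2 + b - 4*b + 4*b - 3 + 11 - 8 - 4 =45*a^3 + a^2*(56 - 59*b) + a*(15*b^2 - 28*b + 7) - b^3 + 4*b^2 + b - 4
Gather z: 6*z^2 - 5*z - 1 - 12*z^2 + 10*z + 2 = -6*z^2 + 5*z + 1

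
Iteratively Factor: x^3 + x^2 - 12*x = (x + 4)*(x^2 - 3*x) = (x - 3)*(x + 4)*(x)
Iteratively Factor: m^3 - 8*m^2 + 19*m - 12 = (m - 3)*(m^2 - 5*m + 4) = (m - 3)*(m - 1)*(m - 4)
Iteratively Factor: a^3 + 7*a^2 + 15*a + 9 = (a + 3)*(a^2 + 4*a + 3) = (a + 3)^2*(a + 1)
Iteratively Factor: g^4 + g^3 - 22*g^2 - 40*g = (g - 5)*(g^3 + 6*g^2 + 8*g) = (g - 5)*(g + 4)*(g^2 + 2*g) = (g - 5)*(g + 2)*(g + 4)*(g)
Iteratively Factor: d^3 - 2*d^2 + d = (d - 1)*(d^2 - d) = d*(d - 1)*(d - 1)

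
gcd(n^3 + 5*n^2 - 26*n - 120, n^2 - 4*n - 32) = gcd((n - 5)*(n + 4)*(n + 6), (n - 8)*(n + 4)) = n + 4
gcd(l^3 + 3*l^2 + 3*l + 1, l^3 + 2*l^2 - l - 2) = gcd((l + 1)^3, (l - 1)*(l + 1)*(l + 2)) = l + 1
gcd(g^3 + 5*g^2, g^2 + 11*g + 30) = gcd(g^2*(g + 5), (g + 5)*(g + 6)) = g + 5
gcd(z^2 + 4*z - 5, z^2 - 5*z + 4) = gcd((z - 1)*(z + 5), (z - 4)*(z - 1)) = z - 1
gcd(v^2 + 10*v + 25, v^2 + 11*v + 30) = v + 5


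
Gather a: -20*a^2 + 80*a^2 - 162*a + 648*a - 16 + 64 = 60*a^2 + 486*a + 48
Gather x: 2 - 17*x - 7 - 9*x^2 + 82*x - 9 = -9*x^2 + 65*x - 14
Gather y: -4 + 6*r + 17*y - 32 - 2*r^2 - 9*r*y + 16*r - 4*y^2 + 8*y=-2*r^2 + 22*r - 4*y^2 + y*(25 - 9*r) - 36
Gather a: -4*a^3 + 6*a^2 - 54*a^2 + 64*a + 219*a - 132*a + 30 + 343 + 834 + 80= -4*a^3 - 48*a^2 + 151*a + 1287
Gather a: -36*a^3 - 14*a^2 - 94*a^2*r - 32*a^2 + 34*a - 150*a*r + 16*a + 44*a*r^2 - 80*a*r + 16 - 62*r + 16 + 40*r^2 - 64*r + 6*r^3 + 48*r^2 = -36*a^3 + a^2*(-94*r - 46) + a*(44*r^2 - 230*r + 50) + 6*r^3 + 88*r^2 - 126*r + 32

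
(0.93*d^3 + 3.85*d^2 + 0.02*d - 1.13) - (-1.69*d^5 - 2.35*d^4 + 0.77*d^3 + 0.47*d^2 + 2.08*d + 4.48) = 1.69*d^5 + 2.35*d^4 + 0.16*d^3 + 3.38*d^2 - 2.06*d - 5.61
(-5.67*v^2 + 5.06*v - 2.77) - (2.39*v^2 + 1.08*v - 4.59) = -8.06*v^2 + 3.98*v + 1.82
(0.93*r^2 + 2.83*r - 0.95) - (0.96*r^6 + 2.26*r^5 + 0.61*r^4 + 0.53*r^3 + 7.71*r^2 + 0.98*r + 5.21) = -0.96*r^6 - 2.26*r^5 - 0.61*r^4 - 0.53*r^3 - 6.78*r^2 + 1.85*r - 6.16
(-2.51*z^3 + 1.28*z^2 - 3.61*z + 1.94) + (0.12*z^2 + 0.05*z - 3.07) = -2.51*z^3 + 1.4*z^2 - 3.56*z - 1.13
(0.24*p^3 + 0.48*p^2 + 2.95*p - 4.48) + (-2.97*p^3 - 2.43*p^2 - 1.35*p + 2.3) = -2.73*p^3 - 1.95*p^2 + 1.6*p - 2.18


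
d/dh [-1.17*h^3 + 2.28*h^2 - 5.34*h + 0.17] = -3.51*h^2 + 4.56*h - 5.34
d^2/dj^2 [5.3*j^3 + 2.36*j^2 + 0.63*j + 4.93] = 31.8*j + 4.72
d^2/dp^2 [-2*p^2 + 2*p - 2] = -4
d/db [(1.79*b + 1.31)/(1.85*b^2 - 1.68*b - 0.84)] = (-3.3115*b^2 - 4.847*b + 0.6972)/(3.4225*b^4 - 6.216*b^3 - 0.285600000000001*b^2 + 2.8224*b + 0.7056)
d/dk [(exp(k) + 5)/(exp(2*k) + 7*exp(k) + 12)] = (-(exp(k) + 5)*(2*exp(k) + 7) + exp(2*k) + 7*exp(k) + 12)*exp(k)/(exp(2*k) + 7*exp(k) + 12)^2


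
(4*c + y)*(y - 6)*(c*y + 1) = 4*c^2*y^2 - 24*c^2*y + c*y^3 - 6*c*y^2 + 4*c*y - 24*c + y^2 - 6*y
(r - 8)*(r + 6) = r^2 - 2*r - 48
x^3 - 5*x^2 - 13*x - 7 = (x - 7)*(x + 1)^2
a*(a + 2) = a^2 + 2*a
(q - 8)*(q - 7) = q^2 - 15*q + 56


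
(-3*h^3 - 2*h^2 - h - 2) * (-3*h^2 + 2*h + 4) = 9*h^5 - 13*h^3 - 4*h^2 - 8*h - 8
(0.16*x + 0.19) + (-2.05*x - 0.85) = -1.89*x - 0.66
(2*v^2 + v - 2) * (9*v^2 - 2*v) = 18*v^4 + 5*v^3 - 20*v^2 + 4*v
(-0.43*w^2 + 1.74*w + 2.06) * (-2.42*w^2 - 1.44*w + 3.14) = 1.0406*w^4 - 3.5916*w^3 - 8.841*w^2 + 2.4972*w + 6.4684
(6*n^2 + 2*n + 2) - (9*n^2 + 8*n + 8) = -3*n^2 - 6*n - 6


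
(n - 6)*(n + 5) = n^2 - n - 30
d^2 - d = d*(d - 1)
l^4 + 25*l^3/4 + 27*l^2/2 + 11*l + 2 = (l + 1/4)*(l + 2)^3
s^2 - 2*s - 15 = (s - 5)*(s + 3)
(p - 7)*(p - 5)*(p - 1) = p^3 - 13*p^2 + 47*p - 35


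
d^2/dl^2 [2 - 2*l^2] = -4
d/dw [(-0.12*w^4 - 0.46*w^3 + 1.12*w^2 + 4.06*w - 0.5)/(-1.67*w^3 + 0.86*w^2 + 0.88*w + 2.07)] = (0.2004*w^6 - 0.2064*w^5 + 1.158*w^4 + 11.7572*w^3 - 7.8676*w^2 + 5.4968*w + 8.8442)/(2.7889*w^6 - 2.8724*w^5 - 2.1996*w^4 - 5.4002*w^3 + 4.3348*w^2 + 3.6432*w + 4.2849)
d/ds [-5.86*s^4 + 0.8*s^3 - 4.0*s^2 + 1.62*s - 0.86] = -23.44*s^3 + 2.4*s^2 - 8.0*s + 1.62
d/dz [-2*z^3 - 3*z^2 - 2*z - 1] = -6*z^2 - 6*z - 2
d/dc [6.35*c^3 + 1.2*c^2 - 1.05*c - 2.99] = 19.05*c^2 + 2.4*c - 1.05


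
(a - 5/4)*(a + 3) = a^2 + 7*a/4 - 15/4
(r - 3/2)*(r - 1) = r^2 - 5*r/2 + 3/2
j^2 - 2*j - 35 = (j - 7)*(j + 5)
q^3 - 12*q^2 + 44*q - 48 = (q - 6)*(q - 4)*(q - 2)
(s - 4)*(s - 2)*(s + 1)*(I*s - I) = I*s^4 - 6*I*s^3 + 7*I*s^2 + 6*I*s - 8*I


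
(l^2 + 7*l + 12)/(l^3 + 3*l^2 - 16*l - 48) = 1/(l - 4)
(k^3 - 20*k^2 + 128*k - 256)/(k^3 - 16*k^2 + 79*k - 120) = (k^2 - 12*k + 32)/(k^2 - 8*k + 15)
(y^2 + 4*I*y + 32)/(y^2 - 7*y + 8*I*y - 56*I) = (y - 4*I)/(y - 7)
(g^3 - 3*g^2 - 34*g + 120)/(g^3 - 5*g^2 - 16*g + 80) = (g + 6)/(g + 4)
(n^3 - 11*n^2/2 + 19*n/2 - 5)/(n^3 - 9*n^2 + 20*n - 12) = (n - 5/2)/(n - 6)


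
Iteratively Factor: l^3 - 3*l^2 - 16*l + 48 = (l + 4)*(l^2 - 7*l + 12) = (l - 4)*(l + 4)*(l - 3)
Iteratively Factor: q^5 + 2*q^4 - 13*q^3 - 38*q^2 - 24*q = (q - 4)*(q^4 + 6*q^3 + 11*q^2 + 6*q) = (q - 4)*(q + 3)*(q^3 + 3*q^2 + 2*q) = (q - 4)*(q + 2)*(q + 3)*(q^2 + q) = q*(q - 4)*(q + 2)*(q + 3)*(q + 1)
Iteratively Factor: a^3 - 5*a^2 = (a)*(a^2 - 5*a) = a*(a - 5)*(a)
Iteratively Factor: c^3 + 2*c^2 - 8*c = (c - 2)*(c^2 + 4*c) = c*(c - 2)*(c + 4)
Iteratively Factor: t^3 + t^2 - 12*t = (t - 3)*(t^2 + 4*t) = t*(t - 3)*(t + 4)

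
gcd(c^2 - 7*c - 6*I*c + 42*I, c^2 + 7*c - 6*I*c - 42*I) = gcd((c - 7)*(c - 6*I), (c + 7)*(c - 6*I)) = c - 6*I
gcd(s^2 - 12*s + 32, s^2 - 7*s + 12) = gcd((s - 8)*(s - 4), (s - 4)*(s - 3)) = s - 4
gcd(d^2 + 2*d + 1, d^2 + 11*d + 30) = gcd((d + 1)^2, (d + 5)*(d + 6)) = 1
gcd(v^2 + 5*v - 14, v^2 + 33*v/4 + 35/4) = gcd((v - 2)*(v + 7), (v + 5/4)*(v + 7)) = v + 7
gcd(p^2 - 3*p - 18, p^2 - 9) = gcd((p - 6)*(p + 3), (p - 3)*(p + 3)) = p + 3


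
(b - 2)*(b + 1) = b^2 - b - 2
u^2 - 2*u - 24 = (u - 6)*(u + 4)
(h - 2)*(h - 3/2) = h^2 - 7*h/2 + 3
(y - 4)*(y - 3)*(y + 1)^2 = y^4 - 5*y^3 - y^2 + 17*y + 12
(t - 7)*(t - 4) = t^2 - 11*t + 28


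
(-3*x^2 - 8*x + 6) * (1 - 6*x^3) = 18*x^5 + 48*x^4 - 36*x^3 - 3*x^2 - 8*x + 6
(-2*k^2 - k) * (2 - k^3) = 2*k^5 + k^4 - 4*k^2 - 2*k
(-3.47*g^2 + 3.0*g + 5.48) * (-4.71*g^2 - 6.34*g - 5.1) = 16.3437*g^4 + 7.8698*g^3 - 27.1338*g^2 - 50.0432*g - 27.948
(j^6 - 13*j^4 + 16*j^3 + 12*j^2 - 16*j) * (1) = j^6 - 13*j^4 + 16*j^3 + 12*j^2 - 16*j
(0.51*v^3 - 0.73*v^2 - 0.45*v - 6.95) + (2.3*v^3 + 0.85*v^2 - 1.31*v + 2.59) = 2.81*v^3 + 0.12*v^2 - 1.76*v - 4.36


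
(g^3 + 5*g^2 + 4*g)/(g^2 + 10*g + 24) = g*(g + 1)/(g + 6)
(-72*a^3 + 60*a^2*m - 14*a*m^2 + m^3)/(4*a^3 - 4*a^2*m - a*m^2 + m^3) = (-36*a^2 + 12*a*m - m^2)/(2*a^2 - a*m - m^2)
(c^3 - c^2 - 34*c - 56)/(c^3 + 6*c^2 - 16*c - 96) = (c^2 - 5*c - 14)/(c^2 + 2*c - 24)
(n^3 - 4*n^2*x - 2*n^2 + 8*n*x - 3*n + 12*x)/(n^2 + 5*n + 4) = (n^2 - 4*n*x - 3*n + 12*x)/(n + 4)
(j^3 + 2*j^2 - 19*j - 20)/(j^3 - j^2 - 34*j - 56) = (-j^3 - 2*j^2 + 19*j + 20)/(-j^3 + j^2 + 34*j + 56)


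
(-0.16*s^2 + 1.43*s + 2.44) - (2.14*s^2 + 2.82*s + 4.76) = -2.3*s^2 - 1.39*s - 2.32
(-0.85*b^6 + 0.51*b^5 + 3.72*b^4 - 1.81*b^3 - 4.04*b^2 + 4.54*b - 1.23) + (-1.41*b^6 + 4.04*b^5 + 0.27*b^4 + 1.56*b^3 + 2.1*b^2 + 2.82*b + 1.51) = -2.26*b^6 + 4.55*b^5 + 3.99*b^4 - 0.25*b^3 - 1.94*b^2 + 7.36*b + 0.28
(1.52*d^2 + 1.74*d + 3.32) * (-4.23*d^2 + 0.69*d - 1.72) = -6.4296*d^4 - 6.3114*d^3 - 15.4574*d^2 - 0.702*d - 5.7104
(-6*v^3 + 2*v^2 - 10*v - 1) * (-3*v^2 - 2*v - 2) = 18*v^5 + 6*v^4 + 38*v^3 + 19*v^2 + 22*v + 2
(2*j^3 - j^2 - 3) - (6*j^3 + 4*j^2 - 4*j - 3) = -4*j^3 - 5*j^2 + 4*j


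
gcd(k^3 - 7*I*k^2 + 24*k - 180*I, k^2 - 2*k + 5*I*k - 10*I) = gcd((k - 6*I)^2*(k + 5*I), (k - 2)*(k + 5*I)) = k + 5*I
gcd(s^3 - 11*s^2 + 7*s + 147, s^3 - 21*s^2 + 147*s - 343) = s^2 - 14*s + 49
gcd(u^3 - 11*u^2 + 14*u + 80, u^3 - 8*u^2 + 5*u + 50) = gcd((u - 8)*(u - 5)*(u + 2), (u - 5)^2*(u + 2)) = u^2 - 3*u - 10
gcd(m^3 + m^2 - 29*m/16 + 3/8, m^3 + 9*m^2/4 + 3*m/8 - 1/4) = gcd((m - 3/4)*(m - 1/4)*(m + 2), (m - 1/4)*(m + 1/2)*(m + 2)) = m^2 + 7*m/4 - 1/2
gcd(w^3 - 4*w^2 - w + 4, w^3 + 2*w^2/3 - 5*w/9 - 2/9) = w + 1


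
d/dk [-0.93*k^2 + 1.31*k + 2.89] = 1.31 - 1.86*k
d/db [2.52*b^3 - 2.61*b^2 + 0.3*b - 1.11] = 7.56*b^2 - 5.22*b + 0.3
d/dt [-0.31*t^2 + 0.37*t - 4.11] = 0.37 - 0.62*t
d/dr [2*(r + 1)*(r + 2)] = 4*r + 6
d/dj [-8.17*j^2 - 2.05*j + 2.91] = -16.34*j - 2.05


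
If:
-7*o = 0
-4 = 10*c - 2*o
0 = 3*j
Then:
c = -2/5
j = 0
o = 0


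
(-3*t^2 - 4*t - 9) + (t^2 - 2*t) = -2*t^2 - 6*t - 9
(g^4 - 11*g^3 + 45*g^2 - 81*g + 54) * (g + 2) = g^5 - 9*g^4 + 23*g^3 + 9*g^2 - 108*g + 108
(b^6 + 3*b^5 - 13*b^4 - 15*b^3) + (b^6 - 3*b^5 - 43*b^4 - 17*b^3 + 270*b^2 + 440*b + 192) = 2*b^6 - 56*b^4 - 32*b^3 + 270*b^2 + 440*b + 192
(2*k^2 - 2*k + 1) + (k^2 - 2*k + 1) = 3*k^2 - 4*k + 2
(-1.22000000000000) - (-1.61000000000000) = 0.390000000000000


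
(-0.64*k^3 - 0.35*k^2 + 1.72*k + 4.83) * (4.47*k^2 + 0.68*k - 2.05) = -2.8608*k^5 - 1.9997*k^4 + 8.7624*k^3 + 23.4772*k^2 - 0.2416*k - 9.9015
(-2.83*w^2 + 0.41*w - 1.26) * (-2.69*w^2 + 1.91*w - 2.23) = 7.6127*w^4 - 6.5082*w^3 + 10.4834*w^2 - 3.3209*w + 2.8098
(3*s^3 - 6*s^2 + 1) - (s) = 3*s^3 - 6*s^2 - s + 1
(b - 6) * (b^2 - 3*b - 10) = b^3 - 9*b^2 + 8*b + 60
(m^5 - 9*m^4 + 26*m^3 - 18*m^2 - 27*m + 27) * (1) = m^5 - 9*m^4 + 26*m^3 - 18*m^2 - 27*m + 27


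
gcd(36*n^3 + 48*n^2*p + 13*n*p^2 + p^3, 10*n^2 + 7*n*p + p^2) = 1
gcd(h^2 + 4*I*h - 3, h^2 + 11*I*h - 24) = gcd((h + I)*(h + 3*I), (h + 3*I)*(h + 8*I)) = h + 3*I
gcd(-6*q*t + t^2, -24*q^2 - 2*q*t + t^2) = 6*q - t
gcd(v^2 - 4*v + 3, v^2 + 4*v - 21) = v - 3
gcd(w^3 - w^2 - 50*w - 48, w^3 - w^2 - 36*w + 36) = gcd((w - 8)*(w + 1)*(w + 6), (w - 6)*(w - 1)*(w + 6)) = w + 6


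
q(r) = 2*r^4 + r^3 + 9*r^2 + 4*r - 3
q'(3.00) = 301.00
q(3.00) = 279.00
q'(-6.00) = -1724.00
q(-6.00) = 2673.00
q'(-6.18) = -1880.90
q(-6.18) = 2997.30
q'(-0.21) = 0.28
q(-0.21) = -3.45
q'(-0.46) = -4.42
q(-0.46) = -2.94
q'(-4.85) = -925.41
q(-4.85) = 1181.83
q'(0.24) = 8.60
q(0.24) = -1.50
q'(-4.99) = -1005.13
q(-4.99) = 1316.92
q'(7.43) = 3584.73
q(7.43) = 7028.90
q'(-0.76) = -11.46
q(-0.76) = -0.61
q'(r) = 8*r^3 + 3*r^2 + 18*r + 4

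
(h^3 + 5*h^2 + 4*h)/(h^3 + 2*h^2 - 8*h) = (h + 1)/(h - 2)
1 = 1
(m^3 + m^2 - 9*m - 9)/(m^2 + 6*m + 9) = (m^2 - 2*m - 3)/(m + 3)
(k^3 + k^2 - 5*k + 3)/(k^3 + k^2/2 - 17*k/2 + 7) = 2*(k^2 + 2*k - 3)/(2*k^2 + 3*k - 14)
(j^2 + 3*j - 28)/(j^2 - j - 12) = (j + 7)/(j + 3)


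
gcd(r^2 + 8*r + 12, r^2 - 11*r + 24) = 1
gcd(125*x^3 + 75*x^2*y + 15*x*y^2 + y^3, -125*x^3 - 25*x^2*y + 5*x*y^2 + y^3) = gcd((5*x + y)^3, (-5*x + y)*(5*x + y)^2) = 25*x^2 + 10*x*y + y^2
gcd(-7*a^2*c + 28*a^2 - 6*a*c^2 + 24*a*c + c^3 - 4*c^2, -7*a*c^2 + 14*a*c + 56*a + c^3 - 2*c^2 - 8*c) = 7*a*c - 28*a - c^2 + 4*c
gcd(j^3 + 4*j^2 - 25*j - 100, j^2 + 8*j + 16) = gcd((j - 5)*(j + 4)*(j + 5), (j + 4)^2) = j + 4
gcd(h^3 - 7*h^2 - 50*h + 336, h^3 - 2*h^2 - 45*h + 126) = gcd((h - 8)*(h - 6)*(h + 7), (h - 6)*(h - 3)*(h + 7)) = h^2 + h - 42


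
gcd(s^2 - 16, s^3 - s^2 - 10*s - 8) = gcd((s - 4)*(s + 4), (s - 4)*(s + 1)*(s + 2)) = s - 4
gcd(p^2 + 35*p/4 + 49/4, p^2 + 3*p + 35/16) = p + 7/4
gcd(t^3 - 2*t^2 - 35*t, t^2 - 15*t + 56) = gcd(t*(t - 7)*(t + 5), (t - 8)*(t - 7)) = t - 7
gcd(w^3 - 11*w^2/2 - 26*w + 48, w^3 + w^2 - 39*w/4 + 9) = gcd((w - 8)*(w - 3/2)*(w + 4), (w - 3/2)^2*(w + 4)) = w^2 + 5*w/2 - 6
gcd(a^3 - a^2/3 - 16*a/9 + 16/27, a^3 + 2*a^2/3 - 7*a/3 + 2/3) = a - 1/3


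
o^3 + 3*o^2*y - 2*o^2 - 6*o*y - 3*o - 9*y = (o - 3)*(o + 1)*(o + 3*y)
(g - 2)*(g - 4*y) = g^2 - 4*g*y - 2*g + 8*y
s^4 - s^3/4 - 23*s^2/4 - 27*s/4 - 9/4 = (s - 3)*(s + 3/4)*(s + 1)^2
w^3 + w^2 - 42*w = w*(w - 6)*(w + 7)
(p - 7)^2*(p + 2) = p^3 - 12*p^2 + 21*p + 98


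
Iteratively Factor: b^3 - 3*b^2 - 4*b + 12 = (b + 2)*(b^2 - 5*b + 6) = (b - 3)*(b + 2)*(b - 2)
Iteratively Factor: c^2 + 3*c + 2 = (c + 1)*(c + 2)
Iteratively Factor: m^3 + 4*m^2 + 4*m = (m)*(m^2 + 4*m + 4) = m*(m + 2)*(m + 2)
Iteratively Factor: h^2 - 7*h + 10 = (h - 5)*(h - 2)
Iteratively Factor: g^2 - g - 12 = (g - 4)*(g + 3)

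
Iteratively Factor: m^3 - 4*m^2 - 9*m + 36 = (m - 3)*(m^2 - m - 12) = (m - 4)*(m - 3)*(m + 3)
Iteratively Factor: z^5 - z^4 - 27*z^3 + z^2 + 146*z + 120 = (z - 3)*(z^4 + 2*z^3 - 21*z^2 - 62*z - 40) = (z - 3)*(z + 1)*(z^3 + z^2 - 22*z - 40) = (z - 5)*(z - 3)*(z + 1)*(z^2 + 6*z + 8) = (z - 5)*(z - 3)*(z + 1)*(z + 4)*(z + 2)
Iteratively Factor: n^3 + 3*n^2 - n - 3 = (n + 1)*(n^2 + 2*n - 3) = (n - 1)*(n + 1)*(n + 3)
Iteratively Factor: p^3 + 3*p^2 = (p)*(p^2 + 3*p) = p^2*(p + 3)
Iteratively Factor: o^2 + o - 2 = (o - 1)*(o + 2)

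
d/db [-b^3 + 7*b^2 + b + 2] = -3*b^2 + 14*b + 1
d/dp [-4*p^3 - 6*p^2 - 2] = 12*p*(-p - 1)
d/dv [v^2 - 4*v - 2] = 2*v - 4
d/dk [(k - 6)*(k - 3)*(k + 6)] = 3*k^2 - 6*k - 36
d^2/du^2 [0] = 0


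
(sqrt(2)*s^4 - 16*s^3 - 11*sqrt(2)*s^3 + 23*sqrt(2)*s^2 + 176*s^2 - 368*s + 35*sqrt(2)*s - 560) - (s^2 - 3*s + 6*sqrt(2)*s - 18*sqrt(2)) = sqrt(2)*s^4 - 16*s^3 - 11*sqrt(2)*s^3 + 23*sqrt(2)*s^2 + 175*s^2 - 365*s + 29*sqrt(2)*s - 560 + 18*sqrt(2)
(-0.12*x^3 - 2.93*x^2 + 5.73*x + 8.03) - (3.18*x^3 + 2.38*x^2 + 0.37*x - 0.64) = -3.3*x^3 - 5.31*x^2 + 5.36*x + 8.67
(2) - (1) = 1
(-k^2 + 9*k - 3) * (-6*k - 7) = 6*k^3 - 47*k^2 - 45*k + 21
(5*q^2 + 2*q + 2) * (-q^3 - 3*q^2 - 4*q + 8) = -5*q^5 - 17*q^4 - 28*q^3 + 26*q^2 + 8*q + 16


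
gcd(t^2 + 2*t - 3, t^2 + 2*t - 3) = t^2 + 2*t - 3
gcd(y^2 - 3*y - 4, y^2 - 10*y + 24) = y - 4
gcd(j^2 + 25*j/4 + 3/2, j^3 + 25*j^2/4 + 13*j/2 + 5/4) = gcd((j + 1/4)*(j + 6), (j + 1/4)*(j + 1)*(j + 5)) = j + 1/4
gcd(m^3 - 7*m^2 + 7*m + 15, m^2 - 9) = m - 3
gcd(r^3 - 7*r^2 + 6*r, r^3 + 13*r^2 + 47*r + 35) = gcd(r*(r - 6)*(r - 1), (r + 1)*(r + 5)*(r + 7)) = 1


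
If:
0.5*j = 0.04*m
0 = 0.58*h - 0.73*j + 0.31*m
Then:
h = -0.433793103448276*m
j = 0.08*m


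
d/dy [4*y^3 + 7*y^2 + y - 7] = 12*y^2 + 14*y + 1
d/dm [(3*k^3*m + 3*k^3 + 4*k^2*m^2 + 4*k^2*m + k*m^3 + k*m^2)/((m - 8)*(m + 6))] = k*(-3*k^2*m^2 - 6*k^2*m - 138*k^2 - 12*k*m^2 - 384*k*m - 192*k + m^4 - 4*m^3 - 146*m^2 - 96*m)/(m^4 - 4*m^3 - 92*m^2 + 192*m + 2304)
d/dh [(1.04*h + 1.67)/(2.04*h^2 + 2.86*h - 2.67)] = (2.1216*h^2 + 2.9744*h - (1.04*h + 1.67)*(4.08*h + 2.86) - 2.7768)/(2.04*h^2 + 2.86*h - 2.67)^2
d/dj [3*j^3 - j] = 9*j^2 - 1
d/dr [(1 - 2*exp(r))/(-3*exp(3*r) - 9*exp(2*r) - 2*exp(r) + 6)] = (-12*exp(3*r) - 9*exp(2*r) + 18*exp(r) - 10)*exp(r)/(9*exp(6*r) + 54*exp(5*r) + 93*exp(4*r) - 104*exp(2*r) - 24*exp(r) + 36)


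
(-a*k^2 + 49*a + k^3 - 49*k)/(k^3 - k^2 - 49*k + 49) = (-a + k)/(k - 1)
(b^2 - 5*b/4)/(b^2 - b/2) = (4*b - 5)/(2*(2*b - 1))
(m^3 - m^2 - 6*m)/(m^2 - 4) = m*(m - 3)/(m - 2)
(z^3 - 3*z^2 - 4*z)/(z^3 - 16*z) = (z + 1)/(z + 4)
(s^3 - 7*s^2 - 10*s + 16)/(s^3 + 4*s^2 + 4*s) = (s^2 - 9*s + 8)/(s*(s + 2))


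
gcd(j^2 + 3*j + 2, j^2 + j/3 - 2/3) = j + 1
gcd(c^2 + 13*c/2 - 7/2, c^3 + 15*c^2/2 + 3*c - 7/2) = c^2 + 13*c/2 - 7/2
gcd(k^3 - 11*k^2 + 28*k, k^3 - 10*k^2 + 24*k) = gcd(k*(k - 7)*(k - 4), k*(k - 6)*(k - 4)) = k^2 - 4*k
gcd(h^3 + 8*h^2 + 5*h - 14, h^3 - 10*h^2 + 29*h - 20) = h - 1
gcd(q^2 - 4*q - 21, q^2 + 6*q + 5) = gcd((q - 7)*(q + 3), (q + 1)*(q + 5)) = 1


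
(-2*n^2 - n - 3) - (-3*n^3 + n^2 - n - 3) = 3*n^3 - 3*n^2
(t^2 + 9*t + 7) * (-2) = -2*t^2 - 18*t - 14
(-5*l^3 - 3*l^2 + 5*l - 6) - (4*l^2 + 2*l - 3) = -5*l^3 - 7*l^2 + 3*l - 3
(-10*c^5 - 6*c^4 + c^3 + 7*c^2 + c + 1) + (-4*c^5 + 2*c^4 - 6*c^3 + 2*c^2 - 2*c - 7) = -14*c^5 - 4*c^4 - 5*c^3 + 9*c^2 - c - 6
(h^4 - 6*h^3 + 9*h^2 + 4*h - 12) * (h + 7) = h^5 + h^4 - 33*h^3 + 67*h^2 + 16*h - 84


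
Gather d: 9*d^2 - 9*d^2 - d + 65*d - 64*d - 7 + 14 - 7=0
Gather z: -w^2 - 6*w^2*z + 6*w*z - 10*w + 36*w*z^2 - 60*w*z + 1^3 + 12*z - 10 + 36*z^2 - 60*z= -w^2 - 10*w + z^2*(36*w + 36) + z*(-6*w^2 - 54*w - 48) - 9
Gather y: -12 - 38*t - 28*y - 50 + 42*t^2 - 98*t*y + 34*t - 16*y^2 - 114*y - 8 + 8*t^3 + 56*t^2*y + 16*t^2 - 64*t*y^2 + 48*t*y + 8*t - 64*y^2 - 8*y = 8*t^3 + 58*t^2 + 4*t + y^2*(-64*t - 80) + y*(56*t^2 - 50*t - 150) - 70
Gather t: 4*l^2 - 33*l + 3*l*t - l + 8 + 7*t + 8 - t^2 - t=4*l^2 - 34*l - t^2 + t*(3*l + 6) + 16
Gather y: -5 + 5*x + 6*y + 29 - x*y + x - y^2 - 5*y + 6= 6*x - y^2 + y*(1 - x) + 30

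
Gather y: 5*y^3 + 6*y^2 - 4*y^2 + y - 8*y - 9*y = 5*y^3 + 2*y^2 - 16*y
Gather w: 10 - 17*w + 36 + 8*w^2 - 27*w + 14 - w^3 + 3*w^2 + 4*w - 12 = -w^3 + 11*w^2 - 40*w + 48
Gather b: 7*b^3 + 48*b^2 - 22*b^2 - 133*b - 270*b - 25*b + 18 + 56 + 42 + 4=7*b^3 + 26*b^2 - 428*b + 120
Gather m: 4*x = 4*x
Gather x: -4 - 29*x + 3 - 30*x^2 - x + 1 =-30*x^2 - 30*x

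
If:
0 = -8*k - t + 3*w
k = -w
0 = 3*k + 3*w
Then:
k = -w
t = 11*w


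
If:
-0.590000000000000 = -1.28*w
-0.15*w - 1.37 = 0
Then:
No Solution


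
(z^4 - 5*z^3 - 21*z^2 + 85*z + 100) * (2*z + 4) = 2*z^5 - 6*z^4 - 62*z^3 + 86*z^2 + 540*z + 400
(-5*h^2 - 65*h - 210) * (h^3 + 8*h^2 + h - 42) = -5*h^5 - 105*h^4 - 735*h^3 - 1535*h^2 + 2520*h + 8820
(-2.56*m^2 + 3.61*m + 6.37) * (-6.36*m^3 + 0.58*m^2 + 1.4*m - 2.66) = 16.2816*m^5 - 24.4444*m^4 - 42.0034*m^3 + 15.5582*m^2 - 0.684600000000001*m - 16.9442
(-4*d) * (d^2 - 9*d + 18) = -4*d^3 + 36*d^2 - 72*d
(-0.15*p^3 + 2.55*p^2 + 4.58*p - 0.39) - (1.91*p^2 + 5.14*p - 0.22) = -0.15*p^3 + 0.64*p^2 - 0.56*p - 0.17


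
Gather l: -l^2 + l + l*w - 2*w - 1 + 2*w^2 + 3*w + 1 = -l^2 + l*(w + 1) + 2*w^2 + w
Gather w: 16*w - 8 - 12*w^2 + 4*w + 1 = -12*w^2 + 20*w - 7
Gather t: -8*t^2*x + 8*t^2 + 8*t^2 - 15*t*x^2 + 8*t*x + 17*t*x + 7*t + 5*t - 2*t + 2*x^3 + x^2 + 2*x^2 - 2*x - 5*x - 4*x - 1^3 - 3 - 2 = t^2*(16 - 8*x) + t*(-15*x^2 + 25*x + 10) + 2*x^3 + 3*x^2 - 11*x - 6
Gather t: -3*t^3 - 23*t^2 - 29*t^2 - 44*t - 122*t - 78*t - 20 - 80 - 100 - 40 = -3*t^3 - 52*t^2 - 244*t - 240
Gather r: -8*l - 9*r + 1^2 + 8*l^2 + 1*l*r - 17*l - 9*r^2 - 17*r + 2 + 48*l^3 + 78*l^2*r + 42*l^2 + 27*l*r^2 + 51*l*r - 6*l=48*l^3 + 50*l^2 - 31*l + r^2*(27*l - 9) + r*(78*l^2 + 52*l - 26) + 3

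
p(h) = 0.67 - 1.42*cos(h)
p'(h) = 1.42*sin(h)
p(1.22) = 0.18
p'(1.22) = 1.33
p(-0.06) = -0.75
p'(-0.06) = -0.09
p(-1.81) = 1.01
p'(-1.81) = -1.38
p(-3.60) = 1.94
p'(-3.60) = 0.63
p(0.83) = -0.29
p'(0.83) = 1.05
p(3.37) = 2.05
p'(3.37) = -0.32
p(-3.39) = 2.05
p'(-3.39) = 0.35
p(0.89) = -0.22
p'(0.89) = 1.10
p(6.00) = -0.69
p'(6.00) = -0.40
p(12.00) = -0.53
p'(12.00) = -0.76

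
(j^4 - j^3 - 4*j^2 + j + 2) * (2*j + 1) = 2*j^5 - j^4 - 9*j^3 - 2*j^2 + 5*j + 2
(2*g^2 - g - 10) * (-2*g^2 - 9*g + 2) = -4*g^4 - 16*g^3 + 33*g^2 + 88*g - 20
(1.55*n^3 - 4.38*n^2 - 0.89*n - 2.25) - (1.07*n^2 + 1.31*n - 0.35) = 1.55*n^3 - 5.45*n^2 - 2.2*n - 1.9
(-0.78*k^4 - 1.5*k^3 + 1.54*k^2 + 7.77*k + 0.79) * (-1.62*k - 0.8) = 1.2636*k^5 + 3.054*k^4 - 1.2948*k^3 - 13.8194*k^2 - 7.4958*k - 0.632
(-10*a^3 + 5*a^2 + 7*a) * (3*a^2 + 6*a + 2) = -30*a^5 - 45*a^4 + 31*a^3 + 52*a^2 + 14*a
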